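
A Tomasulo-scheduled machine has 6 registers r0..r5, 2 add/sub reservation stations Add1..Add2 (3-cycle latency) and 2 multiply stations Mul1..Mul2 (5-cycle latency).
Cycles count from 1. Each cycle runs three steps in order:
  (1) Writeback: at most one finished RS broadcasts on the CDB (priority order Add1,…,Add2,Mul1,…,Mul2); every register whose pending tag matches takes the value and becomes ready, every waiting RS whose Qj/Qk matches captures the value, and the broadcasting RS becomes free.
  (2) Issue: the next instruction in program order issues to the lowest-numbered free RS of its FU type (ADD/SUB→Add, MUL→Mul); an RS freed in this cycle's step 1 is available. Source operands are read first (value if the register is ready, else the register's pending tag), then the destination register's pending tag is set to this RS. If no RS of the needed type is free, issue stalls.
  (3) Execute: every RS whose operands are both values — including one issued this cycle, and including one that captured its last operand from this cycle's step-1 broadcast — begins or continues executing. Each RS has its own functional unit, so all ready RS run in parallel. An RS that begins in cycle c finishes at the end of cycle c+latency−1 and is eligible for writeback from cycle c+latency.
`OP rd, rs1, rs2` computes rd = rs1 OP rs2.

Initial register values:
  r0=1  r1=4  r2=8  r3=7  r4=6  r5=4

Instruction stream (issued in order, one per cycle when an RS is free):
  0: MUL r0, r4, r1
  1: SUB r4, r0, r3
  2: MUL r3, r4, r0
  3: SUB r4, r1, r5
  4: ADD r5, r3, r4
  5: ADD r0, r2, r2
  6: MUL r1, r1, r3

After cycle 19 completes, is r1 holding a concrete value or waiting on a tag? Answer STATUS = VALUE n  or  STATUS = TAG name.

  c1: issue MUL r0<-Mul1  regs: r0:Mul1,r1:4,r2:8,r3:7,r4:6,r5:4
  c2: issue SUB r4<-Add1  regs: r0:Mul1,r1:4,r2:8,r3:7,r4:Add1,r5:4
  c3: issue MUL r3<-Mul2  regs: r0:Mul1,r1:4,r2:8,r3:Mul2,r4:Add1,r5:4
  c4: issue SUB r4<-Add2  regs: r0:Mul1,r1:4,r2:8,r3:Mul2,r4:Add2,r5:4
  c5: stall  regs: r0:Mul1,r1:4,r2:8,r3:Mul2,r4:Add2,r5:4
  c6: CDB Mul1=24; stall  regs: r0:24,r1:4,r2:8,r3:Mul2,r4:Add2,r5:4
  c7: CDB Add2=0; issue ADD r5<-Add2  regs: r0:24,r1:4,r2:8,r3:Mul2,r4:0,r5:Add2
  c8: stall  regs: r0:24,r1:4,r2:8,r3:Mul2,r4:0,r5:Add2
  c9: CDB Add1=17; issue ADD r0<-Add1  regs: r0:Add1,r1:4,r2:8,r3:Mul2,r4:0,r5:Add2
  c10: issue MUL r1<-Mul1  regs: r0:Add1,r1:Mul1,r2:8,r3:Mul2,r4:0,r5:Add2
  c11: -  regs: r0:Add1,r1:Mul1,r2:8,r3:Mul2,r4:0,r5:Add2
  c12: CDB Add1=16  regs: r0:16,r1:Mul1,r2:8,r3:Mul2,r4:0,r5:Add2
  c13: -  regs: r0:16,r1:Mul1,r2:8,r3:Mul2,r4:0,r5:Add2
  c14: CDB Mul2=408  regs: r0:16,r1:Mul1,r2:8,r3:408,r4:0,r5:Add2
  c15: -  regs: r0:16,r1:Mul1,r2:8,r3:408,r4:0,r5:Add2
  c16: -  regs: r0:16,r1:Mul1,r2:8,r3:408,r4:0,r5:Add2
  c17: CDB Add2=408  regs: r0:16,r1:Mul1,r2:8,r3:408,r4:0,r5:408
  c18: -  regs: r0:16,r1:Mul1,r2:8,r3:408,r4:0,r5:408
  c19: CDB Mul1=1632  regs: r0:16,r1:1632,r2:8,r3:408,r4:0,r5:408

STATUS = VALUE 1632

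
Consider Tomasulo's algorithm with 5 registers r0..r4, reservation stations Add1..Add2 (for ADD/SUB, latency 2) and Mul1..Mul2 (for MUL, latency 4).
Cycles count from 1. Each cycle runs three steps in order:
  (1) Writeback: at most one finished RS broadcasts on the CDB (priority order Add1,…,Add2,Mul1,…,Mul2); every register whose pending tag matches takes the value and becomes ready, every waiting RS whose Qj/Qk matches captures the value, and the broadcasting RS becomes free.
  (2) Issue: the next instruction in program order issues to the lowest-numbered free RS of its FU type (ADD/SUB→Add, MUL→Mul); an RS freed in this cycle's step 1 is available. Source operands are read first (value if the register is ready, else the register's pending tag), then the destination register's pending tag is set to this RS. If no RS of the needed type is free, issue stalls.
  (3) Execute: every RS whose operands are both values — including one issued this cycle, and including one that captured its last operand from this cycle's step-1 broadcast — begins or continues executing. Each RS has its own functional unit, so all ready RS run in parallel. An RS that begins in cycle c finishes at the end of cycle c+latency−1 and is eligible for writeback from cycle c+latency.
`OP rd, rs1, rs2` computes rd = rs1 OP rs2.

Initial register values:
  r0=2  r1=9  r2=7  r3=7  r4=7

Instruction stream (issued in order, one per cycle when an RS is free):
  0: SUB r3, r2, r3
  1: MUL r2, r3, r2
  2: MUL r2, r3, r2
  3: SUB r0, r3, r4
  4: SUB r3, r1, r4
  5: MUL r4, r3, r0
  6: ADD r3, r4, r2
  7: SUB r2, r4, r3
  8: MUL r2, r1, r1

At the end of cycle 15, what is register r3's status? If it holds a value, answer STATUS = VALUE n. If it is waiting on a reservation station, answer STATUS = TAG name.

c1: issue SUB r3<-Add1 | r0:2,r1:9,r2:7,r3:Add1,r4:7
c2: issue MUL r2<-Mul1 | r0:2,r1:9,r2:Mul1,r3:Add1,r4:7
c3: CDB Add1=0; issue MUL r2<-Mul2 | r0:2,r1:9,r2:Mul2,r3:0,r4:7
c4: issue SUB r0<-Add1 | r0:Add1,r1:9,r2:Mul2,r3:0,r4:7
c5: issue SUB r3<-Add2 | r0:Add1,r1:9,r2:Mul2,r3:Add2,r4:7
c6: CDB Add1=-7; stall | r0:-7,r1:9,r2:Mul2,r3:Add2,r4:7
c7: CDB Add2=2; stall | r0:-7,r1:9,r2:Mul2,r3:2,r4:7
c8: CDB Mul1=0; issue MUL r4<-Mul1 | r0:-7,r1:9,r2:Mul2,r3:2,r4:Mul1
c9: issue ADD r3<-Add1 | r0:-7,r1:9,r2:Mul2,r3:Add1,r4:Mul1
c10: issue SUB r2<-Add2 | r0:-7,r1:9,r2:Add2,r3:Add1,r4:Mul1
c11: stall | r0:-7,r1:9,r2:Add2,r3:Add1,r4:Mul1
c12: CDB Mul1=-14; issue MUL r2<-Mul1 | r0:-7,r1:9,r2:Mul1,r3:Add1,r4:-14
c13: CDB Mul2=0 | r0:-7,r1:9,r2:Mul1,r3:Add1,r4:-14
c14: - | r0:-7,r1:9,r2:Mul1,r3:Add1,r4:-14
c15: CDB Add1=-14 | r0:-7,r1:9,r2:Mul1,r3:-14,r4:-14

STATUS = VALUE -14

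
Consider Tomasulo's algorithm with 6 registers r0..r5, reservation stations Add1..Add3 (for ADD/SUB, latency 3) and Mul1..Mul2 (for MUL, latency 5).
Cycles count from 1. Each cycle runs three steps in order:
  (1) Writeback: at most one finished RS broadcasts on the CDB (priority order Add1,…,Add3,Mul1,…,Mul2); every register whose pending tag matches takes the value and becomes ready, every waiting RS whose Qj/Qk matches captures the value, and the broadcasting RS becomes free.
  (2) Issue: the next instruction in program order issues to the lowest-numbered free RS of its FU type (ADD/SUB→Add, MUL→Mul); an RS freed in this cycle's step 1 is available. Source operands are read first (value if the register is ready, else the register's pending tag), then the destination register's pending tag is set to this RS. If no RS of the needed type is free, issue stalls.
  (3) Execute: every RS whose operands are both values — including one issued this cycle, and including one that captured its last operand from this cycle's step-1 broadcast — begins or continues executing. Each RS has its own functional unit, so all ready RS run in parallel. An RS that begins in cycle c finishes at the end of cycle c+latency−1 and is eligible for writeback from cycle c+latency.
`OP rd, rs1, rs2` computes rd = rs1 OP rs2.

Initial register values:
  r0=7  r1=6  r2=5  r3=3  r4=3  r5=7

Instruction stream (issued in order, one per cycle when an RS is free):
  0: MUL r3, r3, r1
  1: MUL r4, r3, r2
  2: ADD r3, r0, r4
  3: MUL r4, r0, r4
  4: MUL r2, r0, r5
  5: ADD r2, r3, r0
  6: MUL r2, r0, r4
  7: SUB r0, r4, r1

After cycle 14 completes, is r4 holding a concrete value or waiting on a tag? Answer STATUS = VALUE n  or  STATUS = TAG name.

c1: issue MUL r3<-Mul1 | r0:7,r1:6,r2:5,r3:Mul1,r4:3,r5:7
c2: issue MUL r4<-Mul2 | r0:7,r1:6,r2:5,r3:Mul1,r4:Mul2,r5:7
c3: issue ADD r3<-Add1 | r0:7,r1:6,r2:5,r3:Add1,r4:Mul2,r5:7
c4: stall | r0:7,r1:6,r2:5,r3:Add1,r4:Mul2,r5:7
c5: stall | r0:7,r1:6,r2:5,r3:Add1,r4:Mul2,r5:7
c6: CDB Mul1=18; issue MUL r4<-Mul1 | r0:7,r1:6,r2:5,r3:Add1,r4:Mul1,r5:7
c7: stall | r0:7,r1:6,r2:5,r3:Add1,r4:Mul1,r5:7
c8: stall | r0:7,r1:6,r2:5,r3:Add1,r4:Mul1,r5:7
c9: stall | r0:7,r1:6,r2:5,r3:Add1,r4:Mul1,r5:7
c10: stall | r0:7,r1:6,r2:5,r3:Add1,r4:Mul1,r5:7
c11: CDB Mul2=90; issue MUL r2<-Mul2 | r0:7,r1:6,r2:Mul2,r3:Add1,r4:Mul1,r5:7
c12: issue ADD r2<-Add2 | r0:7,r1:6,r2:Add2,r3:Add1,r4:Mul1,r5:7
c13: stall | r0:7,r1:6,r2:Add2,r3:Add1,r4:Mul1,r5:7
c14: CDB Add1=97; stall | r0:7,r1:6,r2:Add2,r3:97,r4:Mul1,r5:7

STATUS = TAG Mul1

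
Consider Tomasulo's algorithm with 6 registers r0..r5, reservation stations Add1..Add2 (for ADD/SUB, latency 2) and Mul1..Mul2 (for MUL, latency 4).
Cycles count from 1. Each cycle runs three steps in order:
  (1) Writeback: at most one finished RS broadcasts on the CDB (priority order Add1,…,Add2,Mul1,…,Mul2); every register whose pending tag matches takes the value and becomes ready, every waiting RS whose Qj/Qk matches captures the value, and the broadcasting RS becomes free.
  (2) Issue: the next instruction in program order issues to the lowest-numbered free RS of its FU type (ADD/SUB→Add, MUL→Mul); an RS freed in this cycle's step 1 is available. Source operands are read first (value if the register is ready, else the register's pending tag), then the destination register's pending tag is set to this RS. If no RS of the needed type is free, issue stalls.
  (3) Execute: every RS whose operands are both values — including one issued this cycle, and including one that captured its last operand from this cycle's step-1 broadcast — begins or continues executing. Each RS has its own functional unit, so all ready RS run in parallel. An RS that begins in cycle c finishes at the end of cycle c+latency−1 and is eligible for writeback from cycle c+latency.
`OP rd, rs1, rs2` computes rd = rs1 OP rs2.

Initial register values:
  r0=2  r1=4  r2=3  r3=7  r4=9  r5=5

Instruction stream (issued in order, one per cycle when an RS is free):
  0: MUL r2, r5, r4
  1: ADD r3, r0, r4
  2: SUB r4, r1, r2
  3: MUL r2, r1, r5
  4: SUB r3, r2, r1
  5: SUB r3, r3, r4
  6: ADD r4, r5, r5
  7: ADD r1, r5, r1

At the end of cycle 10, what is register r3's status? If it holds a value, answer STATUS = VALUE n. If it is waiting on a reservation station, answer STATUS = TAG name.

STATUS = TAG Add2

cycle 1: issue MUL r2<-Mul1 // r0:2,r1:4,r2:Mul1,r3:7,r4:9,r5:5
cycle 2: issue ADD r3<-Add1 // r0:2,r1:4,r2:Mul1,r3:Add1,r4:9,r5:5
cycle 3: issue SUB r4<-Add2 // r0:2,r1:4,r2:Mul1,r3:Add1,r4:Add2,r5:5
cycle 4: CDB Add1=11; issue MUL r2<-Mul2 // r0:2,r1:4,r2:Mul2,r3:11,r4:Add2,r5:5
cycle 5: CDB Mul1=45; issue SUB r3<-Add1 // r0:2,r1:4,r2:Mul2,r3:Add1,r4:Add2,r5:5
cycle 6: stall // r0:2,r1:4,r2:Mul2,r3:Add1,r4:Add2,r5:5
cycle 7: CDB Add2=-41; issue SUB r3<-Add2 // r0:2,r1:4,r2:Mul2,r3:Add2,r4:-41,r5:5
cycle 8: CDB Mul2=20; stall // r0:2,r1:4,r2:20,r3:Add2,r4:-41,r5:5
cycle 9: stall // r0:2,r1:4,r2:20,r3:Add2,r4:-41,r5:5
cycle 10: CDB Add1=16; issue ADD r4<-Add1 // r0:2,r1:4,r2:20,r3:Add2,r4:Add1,r5:5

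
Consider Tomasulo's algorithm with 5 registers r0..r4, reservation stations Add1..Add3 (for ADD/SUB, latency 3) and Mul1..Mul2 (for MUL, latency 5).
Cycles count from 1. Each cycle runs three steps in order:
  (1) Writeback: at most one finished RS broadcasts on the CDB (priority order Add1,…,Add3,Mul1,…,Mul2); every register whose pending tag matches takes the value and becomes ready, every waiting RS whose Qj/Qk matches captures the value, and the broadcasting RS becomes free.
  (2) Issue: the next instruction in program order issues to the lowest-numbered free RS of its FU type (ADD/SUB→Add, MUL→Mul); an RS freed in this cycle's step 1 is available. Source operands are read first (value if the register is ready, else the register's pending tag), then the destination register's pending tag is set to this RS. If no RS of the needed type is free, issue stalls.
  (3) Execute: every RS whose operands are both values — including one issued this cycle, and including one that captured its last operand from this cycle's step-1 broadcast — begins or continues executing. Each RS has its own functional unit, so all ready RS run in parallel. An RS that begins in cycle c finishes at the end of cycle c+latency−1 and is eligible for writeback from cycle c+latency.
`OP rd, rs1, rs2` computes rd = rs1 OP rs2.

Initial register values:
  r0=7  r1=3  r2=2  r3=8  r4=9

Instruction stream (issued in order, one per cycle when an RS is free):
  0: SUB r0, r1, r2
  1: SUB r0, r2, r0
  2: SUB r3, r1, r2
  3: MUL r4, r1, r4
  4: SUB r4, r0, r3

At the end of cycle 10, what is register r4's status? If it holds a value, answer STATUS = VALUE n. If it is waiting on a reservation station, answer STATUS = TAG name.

STATUS = VALUE 0

c1: issue SUB r0<-Add1 | r0:Add1,r1:3,r2:2,r3:8,r4:9
c2: issue SUB r0<-Add2 | r0:Add2,r1:3,r2:2,r3:8,r4:9
c3: issue SUB r3<-Add3 | r0:Add2,r1:3,r2:2,r3:Add3,r4:9
c4: CDB Add1=1; issue MUL r4<-Mul1 | r0:Add2,r1:3,r2:2,r3:Add3,r4:Mul1
c5: issue SUB r4<-Add1 | r0:Add2,r1:3,r2:2,r3:Add3,r4:Add1
c6: CDB Add3=1 | r0:Add2,r1:3,r2:2,r3:1,r4:Add1
c7: CDB Add2=1 | r0:1,r1:3,r2:2,r3:1,r4:Add1
c8: - | r0:1,r1:3,r2:2,r3:1,r4:Add1
c9: CDB Mul1=27 | r0:1,r1:3,r2:2,r3:1,r4:Add1
c10: CDB Add1=0 | r0:1,r1:3,r2:2,r3:1,r4:0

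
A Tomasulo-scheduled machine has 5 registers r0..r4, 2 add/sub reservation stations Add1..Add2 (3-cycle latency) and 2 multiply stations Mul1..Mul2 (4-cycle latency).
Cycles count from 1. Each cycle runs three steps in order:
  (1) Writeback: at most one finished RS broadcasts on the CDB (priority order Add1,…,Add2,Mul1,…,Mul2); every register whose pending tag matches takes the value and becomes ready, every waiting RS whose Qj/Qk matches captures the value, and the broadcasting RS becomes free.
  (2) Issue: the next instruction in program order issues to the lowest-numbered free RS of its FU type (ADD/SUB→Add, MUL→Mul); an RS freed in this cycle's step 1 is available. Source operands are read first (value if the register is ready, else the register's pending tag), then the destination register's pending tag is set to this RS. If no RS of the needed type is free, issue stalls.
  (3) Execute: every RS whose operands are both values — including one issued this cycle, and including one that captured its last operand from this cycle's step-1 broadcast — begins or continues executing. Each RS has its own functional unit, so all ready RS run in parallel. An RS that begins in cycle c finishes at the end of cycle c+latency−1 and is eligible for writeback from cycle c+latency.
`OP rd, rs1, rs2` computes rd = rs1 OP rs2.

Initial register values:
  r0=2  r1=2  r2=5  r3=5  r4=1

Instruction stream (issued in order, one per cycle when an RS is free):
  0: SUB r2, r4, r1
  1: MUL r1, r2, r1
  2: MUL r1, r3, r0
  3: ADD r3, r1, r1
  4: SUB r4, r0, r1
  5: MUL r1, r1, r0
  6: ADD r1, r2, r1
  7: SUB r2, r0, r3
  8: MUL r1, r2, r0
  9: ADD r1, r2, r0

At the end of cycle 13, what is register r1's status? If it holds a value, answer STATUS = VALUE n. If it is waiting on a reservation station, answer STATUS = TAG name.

STATUS = TAG Mul1

cycle 1: issue SUB r2<-Add1 // r0:2,r1:2,r2:Add1,r3:5,r4:1
cycle 2: issue MUL r1<-Mul1 // r0:2,r1:Mul1,r2:Add1,r3:5,r4:1
cycle 3: issue MUL r1<-Mul2 // r0:2,r1:Mul2,r2:Add1,r3:5,r4:1
cycle 4: CDB Add1=-1; issue ADD r3<-Add1 // r0:2,r1:Mul2,r2:-1,r3:Add1,r4:1
cycle 5: issue SUB r4<-Add2 // r0:2,r1:Mul2,r2:-1,r3:Add1,r4:Add2
cycle 6: stall // r0:2,r1:Mul2,r2:-1,r3:Add1,r4:Add2
cycle 7: CDB Mul2=10; issue MUL r1<-Mul2 // r0:2,r1:Mul2,r2:-1,r3:Add1,r4:Add2
cycle 8: CDB Mul1=-2; stall // r0:2,r1:Mul2,r2:-1,r3:Add1,r4:Add2
cycle 9: stall // r0:2,r1:Mul2,r2:-1,r3:Add1,r4:Add2
cycle 10: CDB Add1=20; issue ADD r1<-Add1 // r0:2,r1:Add1,r2:-1,r3:20,r4:Add2
cycle 11: CDB Add2=-8; issue SUB r2<-Add2 // r0:2,r1:Add1,r2:Add2,r3:20,r4:-8
cycle 12: CDB Mul2=20; issue MUL r1<-Mul1 // r0:2,r1:Mul1,r2:Add2,r3:20,r4:-8
cycle 13: stall // r0:2,r1:Mul1,r2:Add2,r3:20,r4:-8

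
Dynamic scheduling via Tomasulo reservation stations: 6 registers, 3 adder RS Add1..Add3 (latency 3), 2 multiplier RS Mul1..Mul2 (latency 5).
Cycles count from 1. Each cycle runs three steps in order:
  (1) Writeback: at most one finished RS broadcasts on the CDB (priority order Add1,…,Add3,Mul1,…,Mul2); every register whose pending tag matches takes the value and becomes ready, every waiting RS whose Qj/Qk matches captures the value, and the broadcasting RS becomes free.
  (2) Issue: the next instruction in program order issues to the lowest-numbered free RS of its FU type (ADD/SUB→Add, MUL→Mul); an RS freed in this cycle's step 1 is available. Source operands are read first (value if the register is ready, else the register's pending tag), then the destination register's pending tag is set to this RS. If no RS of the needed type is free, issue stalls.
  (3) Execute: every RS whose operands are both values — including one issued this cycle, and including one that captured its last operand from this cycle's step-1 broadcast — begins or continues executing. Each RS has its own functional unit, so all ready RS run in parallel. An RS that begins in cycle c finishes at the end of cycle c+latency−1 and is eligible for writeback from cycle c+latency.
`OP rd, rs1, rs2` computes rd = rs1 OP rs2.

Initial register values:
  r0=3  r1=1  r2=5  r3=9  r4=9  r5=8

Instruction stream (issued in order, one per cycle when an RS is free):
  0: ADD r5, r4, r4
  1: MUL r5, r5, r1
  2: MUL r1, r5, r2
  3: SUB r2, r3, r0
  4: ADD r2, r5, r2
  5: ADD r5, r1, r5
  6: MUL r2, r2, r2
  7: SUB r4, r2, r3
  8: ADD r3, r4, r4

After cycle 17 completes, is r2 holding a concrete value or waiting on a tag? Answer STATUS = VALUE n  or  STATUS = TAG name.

  c1: issue ADD r5<-Add1  regs: r0:3,r1:1,r2:5,r3:9,r4:9,r5:Add1
  c2: issue MUL r5<-Mul1  regs: r0:3,r1:1,r2:5,r3:9,r4:9,r5:Mul1
  c3: issue MUL r1<-Mul2  regs: r0:3,r1:Mul2,r2:5,r3:9,r4:9,r5:Mul1
  c4: CDB Add1=18; issue SUB r2<-Add1  regs: r0:3,r1:Mul2,r2:Add1,r3:9,r4:9,r5:Mul1
  c5: issue ADD r2<-Add2  regs: r0:3,r1:Mul2,r2:Add2,r3:9,r4:9,r5:Mul1
  c6: issue ADD r5<-Add3  regs: r0:3,r1:Mul2,r2:Add2,r3:9,r4:9,r5:Add3
  c7: CDB Add1=6; stall  regs: r0:3,r1:Mul2,r2:Add2,r3:9,r4:9,r5:Add3
  c8: stall  regs: r0:3,r1:Mul2,r2:Add2,r3:9,r4:9,r5:Add3
  c9: CDB Mul1=18; issue MUL r2<-Mul1  regs: r0:3,r1:Mul2,r2:Mul1,r3:9,r4:9,r5:Add3
  c10: issue SUB r4<-Add1  regs: r0:3,r1:Mul2,r2:Mul1,r3:9,r4:Add1,r5:Add3
  c11: stall  regs: r0:3,r1:Mul2,r2:Mul1,r3:9,r4:Add1,r5:Add3
  c12: CDB Add2=24; issue ADD r3<-Add2  regs: r0:3,r1:Mul2,r2:Mul1,r3:Add2,r4:Add1,r5:Add3
  c13: -  regs: r0:3,r1:Mul2,r2:Mul1,r3:Add2,r4:Add1,r5:Add3
  c14: CDB Mul2=90  regs: r0:3,r1:90,r2:Mul1,r3:Add2,r4:Add1,r5:Add3
  c15: -  regs: r0:3,r1:90,r2:Mul1,r3:Add2,r4:Add1,r5:Add3
  c16: -  regs: r0:3,r1:90,r2:Mul1,r3:Add2,r4:Add1,r5:Add3
  c17: CDB Add3=108  regs: r0:3,r1:90,r2:Mul1,r3:Add2,r4:Add1,r5:108

STATUS = TAG Mul1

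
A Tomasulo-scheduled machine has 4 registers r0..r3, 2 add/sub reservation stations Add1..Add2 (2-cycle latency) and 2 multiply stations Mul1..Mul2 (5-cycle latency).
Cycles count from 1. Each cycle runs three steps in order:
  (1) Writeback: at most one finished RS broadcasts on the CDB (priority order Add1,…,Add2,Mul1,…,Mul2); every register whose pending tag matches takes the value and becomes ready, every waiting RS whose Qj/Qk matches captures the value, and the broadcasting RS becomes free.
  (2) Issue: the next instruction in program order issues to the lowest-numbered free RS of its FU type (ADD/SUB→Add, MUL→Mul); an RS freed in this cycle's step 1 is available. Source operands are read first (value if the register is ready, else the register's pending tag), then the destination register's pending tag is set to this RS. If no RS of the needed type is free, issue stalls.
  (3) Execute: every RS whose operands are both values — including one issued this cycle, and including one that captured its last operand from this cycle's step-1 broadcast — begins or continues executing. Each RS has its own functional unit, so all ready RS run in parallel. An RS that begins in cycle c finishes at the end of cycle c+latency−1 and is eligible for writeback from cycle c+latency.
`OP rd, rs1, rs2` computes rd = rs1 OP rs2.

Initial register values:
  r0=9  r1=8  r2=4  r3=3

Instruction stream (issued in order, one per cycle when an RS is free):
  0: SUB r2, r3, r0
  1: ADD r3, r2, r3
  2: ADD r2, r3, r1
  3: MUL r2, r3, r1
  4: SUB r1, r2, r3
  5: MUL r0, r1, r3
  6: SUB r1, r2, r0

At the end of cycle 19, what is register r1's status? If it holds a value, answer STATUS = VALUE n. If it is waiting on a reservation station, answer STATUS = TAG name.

c1: issue SUB r2<-Add1 | r0:9,r1:8,r2:Add1,r3:3
c2: issue ADD r3<-Add2 | r0:9,r1:8,r2:Add1,r3:Add2
c3: CDB Add1=-6; issue ADD r2<-Add1 | r0:9,r1:8,r2:Add1,r3:Add2
c4: issue MUL r2<-Mul1 | r0:9,r1:8,r2:Mul1,r3:Add2
c5: CDB Add2=-3; issue SUB r1<-Add2 | r0:9,r1:Add2,r2:Mul1,r3:-3
c6: issue MUL r0<-Mul2 | r0:Mul2,r1:Add2,r2:Mul1,r3:-3
c7: CDB Add1=5; issue SUB r1<-Add1 | r0:Mul2,r1:Add1,r2:Mul1,r3:-3
c8: - | r0:Mul2,r1:Add1,r2:Mul1,r3:-3
c9: - | r0:Mul2,r1:Add1,r2:Mul1,r3:-3
c10: CDB Mul1=-24 | r0:Mul2,r1:Add1,r2:-24,r3:-3
c11: - | r0:Mul2,r1:Add1,r2:-24,r3:-3
c12: CDB Add2=-21 | r0:Mul2,r1:Add1,r2:-24,r3:-3
c13: - | r0:Mul2,r1:Add1,r2:-24,r3:-3
c14: - | r0:Mul2,r1:Add1,r2:-24,r3:-3
c15: - | r0:Mul2,r1:Add1,r2:-24,r3:-3
c16: - | r0:Mul2,r1:Add1,r2:-24,r3:-3
c17: CDB Mul2=63 | r0:63,r1:Add1,r2:-24,r3:-3
c18: - | r0:63,r1:Add1,r2:-24,r3:-3
c19: CDB Add1=-87 | r0:63,r1:-87,r2:-24,r3:-3

STATUS = VALUE -87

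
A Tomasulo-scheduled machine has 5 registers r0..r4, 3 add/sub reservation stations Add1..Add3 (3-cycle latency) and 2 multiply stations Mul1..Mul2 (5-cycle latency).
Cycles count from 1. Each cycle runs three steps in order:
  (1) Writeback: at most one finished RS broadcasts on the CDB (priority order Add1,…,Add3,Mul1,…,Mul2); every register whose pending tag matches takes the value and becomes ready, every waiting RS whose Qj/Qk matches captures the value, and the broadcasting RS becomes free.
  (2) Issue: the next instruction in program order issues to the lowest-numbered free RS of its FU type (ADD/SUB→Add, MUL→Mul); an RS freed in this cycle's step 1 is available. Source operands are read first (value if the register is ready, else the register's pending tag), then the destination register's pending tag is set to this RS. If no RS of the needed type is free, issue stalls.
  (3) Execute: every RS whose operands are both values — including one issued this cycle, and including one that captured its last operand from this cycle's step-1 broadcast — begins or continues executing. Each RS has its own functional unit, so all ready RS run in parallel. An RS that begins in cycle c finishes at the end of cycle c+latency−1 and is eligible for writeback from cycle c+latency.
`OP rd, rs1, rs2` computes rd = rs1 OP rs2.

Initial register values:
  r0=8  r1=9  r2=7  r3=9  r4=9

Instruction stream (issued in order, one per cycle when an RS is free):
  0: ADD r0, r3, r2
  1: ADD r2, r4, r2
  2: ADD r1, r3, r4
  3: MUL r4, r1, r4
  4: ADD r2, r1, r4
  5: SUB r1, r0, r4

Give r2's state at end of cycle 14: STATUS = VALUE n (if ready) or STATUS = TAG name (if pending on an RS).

  c1: issue ADD r0<-Add1  regs: r0:Add1,r1:9,r2:7,r3:9,r4:9
  c2: issue ADD r2<-Add2  regs: r0:Add1,r1:9,r2:Add2,r3:9,r4:9
  c3: issue ADD r1<-Add3  regs: r0:Add1,r1:Add3,r2:Add2,r3:9,r4:9
  c4: CDB Add1=16; issue MUL r4<-Mul1  regs: r0:16,r1:Add3,r2:Add2,r3:9,r4:Mul1
  c5: CDB Add2=16; issue ADD r2<-Add1  regs: r0:16,r1:Add3,r2:Add1,r3:9,r4:Mul1
  c6: CDB Add3=18; issue SUB r1<-Add2  regs: r0:16,r1:Add2,r2:Add1,r3:9,r4:Mul1
  c7: -  regs: r0:16,r1:Add2,r2:Add1,r3:9,r4:Mul1
  c8: -  regs: r0:16,r1:Add2,r2:Add1,r3:9,r4:Mul1
  c9: -  regs: r0:16,r1:Add2,r2:Add1,r3:9,r4:Mul1
  c10: -  regs: r0:16,r1:Add2,r2:Add1,r3:9,r4:Mul1
  c11: CDB Mul1=162  regs: r0:16,r1:Add2,r2:Add1,r3:9,r4:162
  c12: -  regs: r0:16,r1:Add2,r2:Add1,r3:9,r4:162
  c13: -  regs: r0:16,r1:Add2,r2:Add1,r3:9,r4:162
  c14: CDB Add1=180  regs: r0:16,r1:Add2,r2:180,r3:9,r4:162

STATUS = VALUE 180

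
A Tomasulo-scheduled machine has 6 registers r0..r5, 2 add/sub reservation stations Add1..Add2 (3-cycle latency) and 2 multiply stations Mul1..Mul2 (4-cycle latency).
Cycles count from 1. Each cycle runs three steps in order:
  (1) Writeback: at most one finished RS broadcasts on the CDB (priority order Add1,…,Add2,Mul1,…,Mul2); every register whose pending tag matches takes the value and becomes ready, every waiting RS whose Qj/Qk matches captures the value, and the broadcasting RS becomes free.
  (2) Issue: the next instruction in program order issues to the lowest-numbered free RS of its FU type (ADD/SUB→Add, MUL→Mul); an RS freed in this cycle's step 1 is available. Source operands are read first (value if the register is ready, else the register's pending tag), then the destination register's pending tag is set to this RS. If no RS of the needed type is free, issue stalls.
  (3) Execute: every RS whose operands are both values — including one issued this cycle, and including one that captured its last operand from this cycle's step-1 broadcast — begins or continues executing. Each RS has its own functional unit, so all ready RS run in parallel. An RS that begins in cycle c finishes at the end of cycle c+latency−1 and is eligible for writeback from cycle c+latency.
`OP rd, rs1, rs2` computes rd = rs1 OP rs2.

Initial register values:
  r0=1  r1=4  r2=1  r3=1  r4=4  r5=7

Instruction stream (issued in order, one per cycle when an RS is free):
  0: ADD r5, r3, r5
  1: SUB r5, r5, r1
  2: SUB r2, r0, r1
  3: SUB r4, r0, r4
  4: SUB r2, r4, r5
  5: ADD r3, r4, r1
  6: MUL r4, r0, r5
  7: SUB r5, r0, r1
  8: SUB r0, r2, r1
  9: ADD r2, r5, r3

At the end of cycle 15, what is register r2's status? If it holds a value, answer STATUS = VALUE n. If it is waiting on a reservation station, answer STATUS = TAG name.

  c1: issue ADD r5<-Add1  regs: r0:1,r1:4,r2:1,r3:1,r4:4,r5:Add1
  c2: issue SUB r5<-Add2  regs: r0:1,r1:4,r2:1,r3:1,r4:4,r5:Add2
  c3: stall  regs: r0:1,r1:4,r2:1,r3:1,r4:4,r5:Add2
  c4: CDB Add1=8; issue SUB r2<-Add1  regs: r0:1,r1:4,r2:Add1,r3:1,r4:4,r5:Add2
  c5: stall  regs: r0:1,r1:4,r2:Add1,r3:1,r4:4,r5:Add2
  c6: stall  regs: r0:1,r1:4,r2:Add1,r3:1,r4:4,r5:Add2
  c7: CDB Add1=-3; issue SUB r4<-Add1  regs: r0:1,r1:4,r2:-3,r3:1,r4:Add1,r5:Add2
  c8: CDB Add2=4; issue SUB r2<-Add2  regs: r0:1,r1:4,r2:Add2,r3:1,r4:Add1,r5:4
  c9: stall  regs: r0:1,r1:4,r2:Add2,r3:1,r4:Add1,r5:4
  c10: CDB Add1=-3; issue ADD r3<-Add1  regs: r0:1,r1:4,r2:Add2,r3:Add1,r4:-3,r5:4
  c11: issue MUL r4<-Mul1  regs: r0:1,r1:4,r2:Add2,r3:Add1,r4:Mul1,r5:4
  c12: stall  regs: r0:1,r1:4,r2:Add2,r3:Add1,r4:Mul1,r5:4
  c13: CDB Add1=1; issue SUB r5<-Add1  regs: r0:1,r1:4,r2:Add2,r3:1,r4:Mul1,r5:Add1
  c14: CDB Add2=-7; issue SUB r0<-Add2  regs: r0:Add2,r1:4,r2:-7,r3:1,r4:Mul1,r5:Add1
  c15: CDB Mul1=4; stall  regs: r0:Add2,r1:4,r2:-7,r3:1,r4:4,r5:Add1

STATUS = VALUE -7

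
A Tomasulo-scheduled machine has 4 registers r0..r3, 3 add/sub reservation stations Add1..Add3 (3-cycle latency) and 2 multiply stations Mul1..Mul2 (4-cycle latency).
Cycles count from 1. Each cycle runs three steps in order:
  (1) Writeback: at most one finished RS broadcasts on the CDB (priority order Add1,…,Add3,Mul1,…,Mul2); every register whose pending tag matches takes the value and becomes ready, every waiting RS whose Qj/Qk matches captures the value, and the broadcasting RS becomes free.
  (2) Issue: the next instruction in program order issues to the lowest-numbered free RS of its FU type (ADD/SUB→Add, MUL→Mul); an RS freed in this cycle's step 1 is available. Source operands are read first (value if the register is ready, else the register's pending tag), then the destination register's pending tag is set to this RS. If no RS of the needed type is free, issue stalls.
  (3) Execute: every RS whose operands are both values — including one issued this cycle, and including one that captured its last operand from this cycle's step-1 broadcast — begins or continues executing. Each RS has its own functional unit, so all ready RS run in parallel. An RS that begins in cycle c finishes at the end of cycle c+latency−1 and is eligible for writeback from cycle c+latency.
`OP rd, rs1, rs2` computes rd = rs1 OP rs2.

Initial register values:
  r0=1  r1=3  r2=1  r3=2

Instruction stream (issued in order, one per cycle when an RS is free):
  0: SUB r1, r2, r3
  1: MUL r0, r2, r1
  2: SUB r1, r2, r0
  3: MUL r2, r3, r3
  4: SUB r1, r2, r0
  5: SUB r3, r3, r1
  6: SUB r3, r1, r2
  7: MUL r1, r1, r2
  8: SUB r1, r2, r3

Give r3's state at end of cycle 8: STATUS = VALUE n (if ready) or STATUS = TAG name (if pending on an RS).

cycle 1: issue SUB r1<-Add1 // r0:1,r1:Add1,r2:1,r3:2
cycle 2: issue MUL r0<-Mul1 // r0:Mul1,r1:Add1,r2:1,r3:2
cycle 3: issue SUB r1<-Add2 // r0:Mul1,r1:Add2,r2:1,r3:2
cycle 4: CDB Add1=-1; issue MUL r2<-Mul2 // r0:Mul1,r1:Add2,r2:Mul2,r3:2
cycle 5: issue SUB r1<-Add1 // r0:Mul1,r1:Add1,r2:Mul2,r3:2
cycle 6: issue SUB r3<-Add3 // r0:Mul1,r1:Add1,r2:Mul2,r3:Add3
cycle 7: stall // r0:Mul1,r1:Add1,r2:Mul2,r3:Add3
cycle 8: CDB Mul1=-1; stall // r0:-1,r1:Add1,r2:Mul2,r3:Add3

STATUS = TAG Add3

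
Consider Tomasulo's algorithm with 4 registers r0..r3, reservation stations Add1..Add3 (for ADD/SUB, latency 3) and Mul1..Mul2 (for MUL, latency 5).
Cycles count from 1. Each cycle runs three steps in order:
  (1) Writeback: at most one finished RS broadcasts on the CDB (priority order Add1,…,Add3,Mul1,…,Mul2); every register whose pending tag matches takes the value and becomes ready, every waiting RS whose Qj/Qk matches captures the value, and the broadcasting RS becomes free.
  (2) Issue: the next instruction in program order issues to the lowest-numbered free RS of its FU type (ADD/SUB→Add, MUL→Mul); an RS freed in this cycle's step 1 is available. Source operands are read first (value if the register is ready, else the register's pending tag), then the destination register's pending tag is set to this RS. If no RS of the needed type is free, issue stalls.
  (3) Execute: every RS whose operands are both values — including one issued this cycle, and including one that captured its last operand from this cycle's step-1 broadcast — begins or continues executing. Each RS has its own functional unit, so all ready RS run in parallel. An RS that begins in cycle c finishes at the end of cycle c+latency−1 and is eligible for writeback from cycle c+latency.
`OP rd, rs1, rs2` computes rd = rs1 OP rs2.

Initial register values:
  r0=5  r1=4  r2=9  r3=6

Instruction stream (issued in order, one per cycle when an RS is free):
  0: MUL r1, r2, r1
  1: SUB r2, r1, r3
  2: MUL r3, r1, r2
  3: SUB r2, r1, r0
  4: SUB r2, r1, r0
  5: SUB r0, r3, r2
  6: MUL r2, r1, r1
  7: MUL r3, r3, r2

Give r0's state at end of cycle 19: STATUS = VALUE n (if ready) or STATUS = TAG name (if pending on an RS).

STATUS = VALUE 1049

  c1: issue MUL r1<-Mul1  regs: r0:5,r1:Mul1,r2:9,r3:6
  c2: issue SUB r2<-Add1  regs: r0:5,r1:Mul1,r2:Add1,r3:6
  c3: issue MUL r3<-Mul2  regs: r0:5,r1:Mul1,r2:Add1,r3:Mul2
  c4: issue SUB r2<-Add2  regs: r0:5,r1:Mul1,r2:Add2,r3:Mul2
  c5: issue SUB r2<-Add3  regs: r0:5,r1:Mul1,r2:Add3,r3:Mul2
  c6: CDB Mul1=36; stall  regs: r0:5,r1:36,r2:Add3,r3:Mul2
  c7: stall  regs: r0:5,r1:36,r2:Add3,r3:Mul2
  c8: stall  regs: r0:5,r1:36,r2:Add3,r3:Mul2
  c9: CDB Add1=30; issue SUB r0<-Add1  regs: r0:Add1,r1:36,r2:Add3,r3:Mul2
  c10: CDB Add2=31; issue MUL r2<-Mul1  regs: r0:Add1,r1:36,r2:Mul1,r3:Mul2
  c11: CDB Add3=31; stall  regs: r0:Add1,r1:36,r2:Mul1,r3:Mul2
  c12: stall  regs: r0:Add1,r1:36,r2:Mul1,r3:Mul2
  c13: stall  regs: r0:Add1,r1:36,r2:Mul1,r3:Mul2
  c14: CDB Mul2=1080; issue MUL r3<-Mul2  regs: r0:Add1,r1:36,r2:Mul1,r3:Mul2
  c15: CDB Mul1=1296  regs: r0:Add1,r1:36,r2:1296,r3:Mul2
  c16: -  regs: r0:Add1,r1:36,r2:1296,r3:Mul2
  c17: CDB Add1=1049  regs: r0:1049,r1:36,r2:1296,r3:Mul2
  c18: -  regs: r0:1049,r1:36,r2:1296,r3:Mul2
  c19: -  regs: r0:1049,r1:36,r2:1296,r3:Mul2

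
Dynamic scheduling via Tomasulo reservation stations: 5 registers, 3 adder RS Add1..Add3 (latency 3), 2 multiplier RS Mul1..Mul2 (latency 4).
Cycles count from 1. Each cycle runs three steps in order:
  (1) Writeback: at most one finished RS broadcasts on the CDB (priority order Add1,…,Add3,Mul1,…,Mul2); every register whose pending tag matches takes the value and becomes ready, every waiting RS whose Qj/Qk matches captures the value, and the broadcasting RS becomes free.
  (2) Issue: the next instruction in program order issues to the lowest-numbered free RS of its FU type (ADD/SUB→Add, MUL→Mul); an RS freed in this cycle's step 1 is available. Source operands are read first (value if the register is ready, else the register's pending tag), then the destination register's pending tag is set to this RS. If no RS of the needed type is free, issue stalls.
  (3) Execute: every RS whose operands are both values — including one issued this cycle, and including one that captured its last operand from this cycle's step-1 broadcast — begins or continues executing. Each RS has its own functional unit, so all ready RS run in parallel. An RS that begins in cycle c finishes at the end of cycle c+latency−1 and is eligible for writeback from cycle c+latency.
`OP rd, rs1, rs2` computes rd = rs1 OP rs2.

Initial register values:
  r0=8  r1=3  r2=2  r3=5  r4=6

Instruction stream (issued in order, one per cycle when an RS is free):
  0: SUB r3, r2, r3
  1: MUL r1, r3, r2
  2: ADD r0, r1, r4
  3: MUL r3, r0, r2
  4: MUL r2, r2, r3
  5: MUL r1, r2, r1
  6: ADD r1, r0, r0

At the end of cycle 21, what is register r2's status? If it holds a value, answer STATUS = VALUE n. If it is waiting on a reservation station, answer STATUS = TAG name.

cycle 1: issue SUB r3<-Add1 // r0:8,r1:3,r2:2,r3:Add1,r4:6
cycle 2: issue MUL r1<-Mul1 // r0:8,r1:Mul1,r2:2,r3:Add1,r4:6
cycle 3: issue ADD r0<-Add2 // r0:Add2,r1:Mul1,r2:2,r3:Add1,r4:6
cycle 4: CDB Add1=-3; issue MUL r3<-Mul2 // r0:Add2,r1:Mul1,r2:2,r3:Mul2,r4:6
cycle 5: stall // r0:Add2,r1:Mul1,r2:2,r3:Mul2,r4:6
cycle 6: stall // r0:Add2,r1:Mul1,r2:2,r3:Mul2,r4:6
cycle 7: stall // r0:Add2,r1:Mul1,r2:2,r3:Mul2,r4:6
cycle 8: CDB Mul1=-6; issue MUL r2<-Mul1 // r0:Add2,r1:-6,r2:Mul1,r3:Mul2,r4:6
cycle 9: stall // r0:Add2,r1:-6,r2:Mul1,r3:Mul2,r4:6
cycle 10: stall // r0:Add2,r1:-6,r2:Mul1,r3:Mul2,r4:6
cycle 11: CDB Add2=0; stall // r0:0,r1:-6,r2:Mul1,r3:Mul2,r4:6
cycle 12: stall // r0:0,r1:-6,r2:Mul1,r3:Mul2,r4:6
cycle 13: stall // r0:0,r1:-6,r2:Mul1,r3:Mul2,r4:6
cycle 14: stall // r0:0,r1:-6,r2:Mul1,r3:Mul2,r4:6
cycle 15: CDB Mul2=0; issue MUL r1<-Mul2 // r0:0,r1:Mul2,r2:Mul1,r3:0,r4:6
cycle 16: issue ADD r1<-Add1 // r0:0,r1:Add1,r2:Mul1,r3:0,r4:6
cycle 17: - // r0:0,r1:Add1,r2:Mul1,r3:0,r4:6
cycle 18: - // r0:0,r1:Add1,r2:Mul1,r3:0,r4:6
cycle 19: CDB Add1=0 // r0:0,r1:0,r2:Mul1,r3:0,r4:6
cycle 20: CDB Mul1=0 // r0:0,r1:0,r2:0,r3:0,r4:6
cycle 21: - // r0:0,r1:0,r2:0,r3:0,r4:6

STATUS = VALUE 0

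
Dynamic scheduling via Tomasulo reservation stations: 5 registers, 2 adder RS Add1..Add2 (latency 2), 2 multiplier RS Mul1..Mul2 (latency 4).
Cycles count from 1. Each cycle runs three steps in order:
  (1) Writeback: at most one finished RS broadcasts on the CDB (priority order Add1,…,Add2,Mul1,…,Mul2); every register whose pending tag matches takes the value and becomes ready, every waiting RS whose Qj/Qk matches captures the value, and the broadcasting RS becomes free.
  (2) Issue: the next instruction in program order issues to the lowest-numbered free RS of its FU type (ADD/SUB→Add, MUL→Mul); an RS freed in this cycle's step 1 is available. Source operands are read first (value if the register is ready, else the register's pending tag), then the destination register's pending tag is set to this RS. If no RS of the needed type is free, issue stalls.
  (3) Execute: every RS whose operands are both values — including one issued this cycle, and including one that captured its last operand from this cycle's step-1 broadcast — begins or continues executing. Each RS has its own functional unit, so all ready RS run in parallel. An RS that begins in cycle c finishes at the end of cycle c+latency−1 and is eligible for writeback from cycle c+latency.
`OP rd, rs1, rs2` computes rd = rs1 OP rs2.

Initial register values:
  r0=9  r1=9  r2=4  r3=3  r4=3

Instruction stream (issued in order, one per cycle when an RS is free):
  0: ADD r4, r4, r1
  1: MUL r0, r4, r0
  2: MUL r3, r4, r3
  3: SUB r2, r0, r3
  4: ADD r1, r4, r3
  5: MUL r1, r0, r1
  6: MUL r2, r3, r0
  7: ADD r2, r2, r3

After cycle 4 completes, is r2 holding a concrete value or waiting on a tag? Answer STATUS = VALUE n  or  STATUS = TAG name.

STATUS = TAG Add1

  c1: issue ADD r4<-Add1  regs: r0:9,r1:9,r2:4,r3:3,r4:Add1
  c2: issue MUL r0<-Mul1  regs: r0:Mul1,r1:9,r2:4,r3:3,r4:Add1
  c3: CDB Add1=12; issue MUL r3<-Mul2  regs: r0:Mul1,r1:9,r2:4,r3:Mul2,r4:12
  c4: issue SUB r2<-Add1  regs: r0:Mul1,r1:9,r2:Add1,r3:Mul2,r4:12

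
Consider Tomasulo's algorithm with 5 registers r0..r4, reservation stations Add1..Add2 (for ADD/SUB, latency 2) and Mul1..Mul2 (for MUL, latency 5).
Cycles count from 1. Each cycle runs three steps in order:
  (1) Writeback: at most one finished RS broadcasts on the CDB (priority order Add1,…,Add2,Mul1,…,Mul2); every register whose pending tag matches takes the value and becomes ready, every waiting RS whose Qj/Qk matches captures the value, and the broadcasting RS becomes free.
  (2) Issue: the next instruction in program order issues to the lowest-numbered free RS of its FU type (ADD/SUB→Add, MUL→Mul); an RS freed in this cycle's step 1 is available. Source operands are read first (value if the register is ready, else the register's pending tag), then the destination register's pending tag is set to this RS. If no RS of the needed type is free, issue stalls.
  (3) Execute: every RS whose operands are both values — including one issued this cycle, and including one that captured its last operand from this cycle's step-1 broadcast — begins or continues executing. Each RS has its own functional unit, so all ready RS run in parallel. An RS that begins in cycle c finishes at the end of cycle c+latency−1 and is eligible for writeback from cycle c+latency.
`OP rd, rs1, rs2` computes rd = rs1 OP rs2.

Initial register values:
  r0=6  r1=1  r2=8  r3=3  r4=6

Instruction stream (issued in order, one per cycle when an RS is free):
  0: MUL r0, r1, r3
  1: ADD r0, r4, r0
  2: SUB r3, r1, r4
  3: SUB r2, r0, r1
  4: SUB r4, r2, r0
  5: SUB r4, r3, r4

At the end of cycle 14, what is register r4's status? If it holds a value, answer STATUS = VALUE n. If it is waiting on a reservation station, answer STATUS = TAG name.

c1: issue MUL r0<-Mul1 | r0:Mul1,r1:1,r2:8,r3:3,r4:6
c2: issue ADD r0<-Add1 | r0:Add1,r1:1,r2:8,r3:3,r4:6
c3: issue SUB r3<-Add2 | r0:Add1,r1:1,r2:8,r3:Add2,r4:6
c4: stall | r0:Add1,r1:1,r2:8,r3:Add2,r4:6
c5: CDB Add2=-5; issue SUB r2<-Add2 | r0:Add1,r1:1,r2:Add2,r3:-5,r4:6
c6: CDB Mul1=3; stall | r0:Add1,r1:1,r2:Add2,r3:-5,r4:6
c7: stall | r0:Add1,r1:1,r2:Add2,r3:-5,r4:6
c8: CDB Add1=9; issue SUB r4<-Add1 | r0:9,r1:1,r2:Add2,r3:-5,r4:Add1
c9: stall | r0:9,r1:1,r2:Add2,r3:-5,r4:Add1
c10: CDB Add2=8; issue SUB r4<-Add2 | r0:9,r1:1,r2:8,r3:-5,r4:Add2
c11: - | r0:9,r1:1,r2:8,r3:-5,r4:Add2
c12: CDB Add1=-1 | r0:9,r1:1,r2:8,r3:-5,r4:Add2
c13: - | r0:9,r1:1,r2:8,r3:-5,r4:Add2
c14: CDB Add2=-4 | r0:9,r1:1,r2:8,r3:-5,r4:-4

STATUS = VALUE -4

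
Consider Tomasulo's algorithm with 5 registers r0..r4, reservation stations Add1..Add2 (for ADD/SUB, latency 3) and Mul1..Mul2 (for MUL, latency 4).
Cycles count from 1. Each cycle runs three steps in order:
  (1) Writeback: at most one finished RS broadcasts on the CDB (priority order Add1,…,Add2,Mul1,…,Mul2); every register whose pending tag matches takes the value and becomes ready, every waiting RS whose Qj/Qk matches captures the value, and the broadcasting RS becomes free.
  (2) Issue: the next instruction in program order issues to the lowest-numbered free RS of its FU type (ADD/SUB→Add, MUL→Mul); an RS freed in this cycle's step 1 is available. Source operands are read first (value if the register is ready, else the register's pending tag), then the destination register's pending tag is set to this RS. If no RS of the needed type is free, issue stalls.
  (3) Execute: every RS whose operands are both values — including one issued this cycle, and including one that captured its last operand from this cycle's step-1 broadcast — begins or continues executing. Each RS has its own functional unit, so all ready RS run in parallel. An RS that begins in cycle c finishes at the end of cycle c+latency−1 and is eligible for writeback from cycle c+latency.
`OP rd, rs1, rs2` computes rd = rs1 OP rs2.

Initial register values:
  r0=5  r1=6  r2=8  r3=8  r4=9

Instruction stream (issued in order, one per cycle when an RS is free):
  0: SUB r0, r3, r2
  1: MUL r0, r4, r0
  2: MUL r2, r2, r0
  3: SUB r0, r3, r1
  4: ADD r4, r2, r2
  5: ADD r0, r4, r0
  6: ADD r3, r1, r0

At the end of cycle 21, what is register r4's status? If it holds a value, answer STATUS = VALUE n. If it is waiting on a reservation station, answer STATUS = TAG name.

STATUS = VALUE 0

  c1: issue SUB r0<-Add1  regs: r0:Add1,r1:6,r2:8,r3:8,r4:9
  c2: issue MUL r0<-Mul1  regs: r0:Mul1,r1:6,r2:8,r3:8,r4:9
  c3: issue MUL r2<-Mul2  regs: r0:Mul1,r1:6,r2:Mul2,r3:8,r4:9
  c4: CDB Add1=0; issue SUB r0<-Add1  regs: r0:Add1,r1:6,r2:Mul2,r3:8,r4:9
  c5: issue ADD r4<-Add2  regs: r0:Add1,r1:6,r2:Mul2,r3:8,r4:Add2
  c6: stall  regs: r0:Add1,r1:6,r2:Mul2,r3:8,r4:Add2
  c7: CDB Add1=2; issue ADD r0<-Add1  regs: r0:Add1,r1:6,r2:Mul2,r3:8,r4:Add2
  c8: CDB Mul1=0; stall  regs: r0:Add1,r1:6,r2:Mul2,r3:8,r4:Add2
  c9: stall  regs: r0:Add1,r1:6,r2:Mul2,r3:8,r4:Add2
  c10: stall  regs: r0:Add1,r1:6,r2:Mul2,r3:8,r4:Add2
  c11: stall  regs: r0:Add1,r1:6,r2:Mul2,r3:8,r4:Add2
  c12: CDB Mul2=0; stall  regs: r0:Add1,r1:6,r2:0,r3:8,r4:Add2
  c13: stall  regs: r0:Add1,r1:6,r2:0,r3:8,r4:Add2
  c14: stall  regs: r0:Add1,r1:6,r2:0,r3:8,r4:Add2
  c15: CDB Add2=0; issue ADD r3<-Add2  regs: r0:Add1,r1:6,r2:0,r3:Add2,r4:0
  c16: -  regs: r0:Add1,r1:6,r2:0,r3:Add2,r4:0
  c17: -  regs: r0:Add1,r1:6,r2:0,r3:Add2,r4:0
  c18: CDB Add1=2  regs: r0:2,r1:6,r2:0,r3:Add2,r4:0
  c19: -  regs: r0:2,r1:6,r2:0,r3:Add2,r4:0
  c20: -  regs: r0:2,r1:6,r2:0,r3:Add2,r4:0
  c21: CDB Add2=8  regs: r0:2,r1:6,r2:0,r3:8,r4:0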